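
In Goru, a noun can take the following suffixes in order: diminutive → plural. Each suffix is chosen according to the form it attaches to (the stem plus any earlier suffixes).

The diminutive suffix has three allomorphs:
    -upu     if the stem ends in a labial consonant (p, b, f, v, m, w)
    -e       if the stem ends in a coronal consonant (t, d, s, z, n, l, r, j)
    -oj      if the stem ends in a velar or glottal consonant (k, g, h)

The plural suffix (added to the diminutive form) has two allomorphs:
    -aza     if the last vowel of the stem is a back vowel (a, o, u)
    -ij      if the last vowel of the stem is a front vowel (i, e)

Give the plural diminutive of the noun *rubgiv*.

Since the final consonant of *rubgiv* is /v/ (labial), it takes -upu, giving *rubgivupu*.
The diminutive form *rubgivupu* — last vowel /u/ (a back vowel) → -aza → *rubgivupuaza*.

rubgivupuaza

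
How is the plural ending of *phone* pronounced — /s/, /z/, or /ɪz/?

The stem *phone* ends in a voiced non-sibilant sound.
The plural suffix surfaces as /ɪz/ after sibilants, /s/ after other voiceless consonants, and /z/ after other voiced sounds.
So the plural -s on *phone* is pronounced /z/.

/z/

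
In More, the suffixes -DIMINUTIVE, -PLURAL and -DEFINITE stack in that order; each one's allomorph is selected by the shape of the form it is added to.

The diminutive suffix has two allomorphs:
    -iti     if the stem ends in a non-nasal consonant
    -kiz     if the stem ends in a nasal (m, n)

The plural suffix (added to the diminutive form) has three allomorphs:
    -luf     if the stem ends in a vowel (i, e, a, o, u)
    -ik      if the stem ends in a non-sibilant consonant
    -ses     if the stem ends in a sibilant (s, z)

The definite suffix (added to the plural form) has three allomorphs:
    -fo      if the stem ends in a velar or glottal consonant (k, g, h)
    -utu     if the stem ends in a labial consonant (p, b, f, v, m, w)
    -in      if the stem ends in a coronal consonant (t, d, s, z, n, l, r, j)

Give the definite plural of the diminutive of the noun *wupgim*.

The final consonant of *wupgim* is /m/, which is a nasal, so the diminutive suffix is -kiz, giving *wupgimkiz*.
The diminutive form *wupgimkiz*: final sound = /z/, a sibilant → -ses → *wupgimkizses*.
The plural form *wupgimkizses*: final consonant = /s/, coronal → -in → *wupgimkizsesin*.

wupgimkizsesin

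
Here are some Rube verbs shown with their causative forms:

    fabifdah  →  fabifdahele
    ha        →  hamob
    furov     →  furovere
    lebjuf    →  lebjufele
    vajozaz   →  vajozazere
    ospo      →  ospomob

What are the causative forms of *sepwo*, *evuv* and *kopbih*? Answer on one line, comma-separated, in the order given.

The pattern is voicing of the final sound: -ele when the stem ends in a voiceless consonant (*fabifdah*, *lebjuf*); -ere when the stem ends in a voiced consonant (*furov*, *vajozaz*); -mob when the stem ends in a vowel (*ha*, *ospo*).
The final sound of *sepwo* is /o/, which is a vowel, so the suffix is -mob, giving *sepwomob*.
*evuv*: final sound = /v/, a voiced consonant → -ere → *evuvere*.
*kopbih*: final sound = /h/, a voiceless consonant → -ele → *kopbihele*.

sepwomob, evuvere, kopbihele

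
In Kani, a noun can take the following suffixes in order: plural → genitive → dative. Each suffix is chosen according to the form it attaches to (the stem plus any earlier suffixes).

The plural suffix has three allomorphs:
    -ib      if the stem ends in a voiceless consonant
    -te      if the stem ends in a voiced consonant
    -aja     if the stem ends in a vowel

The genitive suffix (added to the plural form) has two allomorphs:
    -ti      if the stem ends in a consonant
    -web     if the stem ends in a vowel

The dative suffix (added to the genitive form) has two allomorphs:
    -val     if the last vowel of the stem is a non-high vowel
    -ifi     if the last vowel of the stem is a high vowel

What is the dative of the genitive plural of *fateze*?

fatezeajawebval

Since the final sound of *fateze* is /e/ (a vowel), it takes -aja, giving *fatezeaja*.
The plural form *fatezeaja* — final sound /a/ (a vowel) → -web → *fatezeajaweb*.
Since the last vowel of the genitive form *fatezeajaweb* is /e/ (a non-high vowel), it takes -val, giving *fatezeajawebval*.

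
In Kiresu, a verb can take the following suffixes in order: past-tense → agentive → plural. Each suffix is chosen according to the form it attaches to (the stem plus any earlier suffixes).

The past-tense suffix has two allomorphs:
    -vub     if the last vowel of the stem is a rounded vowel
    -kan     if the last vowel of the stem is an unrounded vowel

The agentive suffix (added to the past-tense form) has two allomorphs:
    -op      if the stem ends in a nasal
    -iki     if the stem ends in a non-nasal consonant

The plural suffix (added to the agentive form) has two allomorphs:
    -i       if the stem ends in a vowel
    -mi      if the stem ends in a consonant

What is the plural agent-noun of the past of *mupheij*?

mupheijkanopmi

The last vowel of *mupheij* is /i/, which is an unrounded vowel, so the past-tense suffix is -kan, giving *mupheijkan*.
Since the final consonant of the past-tense form *mupheijkan* is /n/ (a nasal), it takes -op, giving *mupheijkanop*.
The agentive form *mupheijkanop*: final sound = /p/, a consonant → -mi → *mupheijkanopmi*.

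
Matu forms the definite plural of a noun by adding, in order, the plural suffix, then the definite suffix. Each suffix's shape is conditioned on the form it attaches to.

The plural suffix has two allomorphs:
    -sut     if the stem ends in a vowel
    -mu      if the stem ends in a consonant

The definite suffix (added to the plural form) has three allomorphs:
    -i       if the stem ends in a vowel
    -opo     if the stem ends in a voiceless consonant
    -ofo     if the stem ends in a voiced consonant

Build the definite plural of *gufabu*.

gufabusutopo

*gufabu*: final sound = /u/, a vowel → -sut → *gufabusut*.
The plural form *gufabusut*: final sound = /t/, a voiceless consonant → -opo → *gufabusutopo*.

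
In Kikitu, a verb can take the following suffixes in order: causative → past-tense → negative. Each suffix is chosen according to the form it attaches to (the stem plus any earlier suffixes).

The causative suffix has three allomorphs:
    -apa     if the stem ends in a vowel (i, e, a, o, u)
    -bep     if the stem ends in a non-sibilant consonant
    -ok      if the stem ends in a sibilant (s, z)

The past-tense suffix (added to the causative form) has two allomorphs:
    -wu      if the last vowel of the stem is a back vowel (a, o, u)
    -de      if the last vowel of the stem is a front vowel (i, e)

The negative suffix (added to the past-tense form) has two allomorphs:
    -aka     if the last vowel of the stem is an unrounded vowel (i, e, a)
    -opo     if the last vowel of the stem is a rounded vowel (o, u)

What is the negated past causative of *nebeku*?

Since the final sound of *nebeku* is /u/ (a vowel), it takes -apa, giving *nebekuapa*.
Since the last vowel of the causative form *nebekuapa* is /a/ (a back vowel), it takes -wu, giving *nebekuapawu*.
The past-tense form *nebekuapawu*: last vowel = /u/, a rounded vowel → -opo → *nebekuapawuopo*.

nebekuapawuopo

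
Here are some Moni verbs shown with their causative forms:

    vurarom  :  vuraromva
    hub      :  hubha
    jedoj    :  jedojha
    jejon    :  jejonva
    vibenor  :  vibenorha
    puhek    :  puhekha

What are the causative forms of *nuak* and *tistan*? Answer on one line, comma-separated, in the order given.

The pattern is nasality of the final consonant: -va when the stem ends in a nasal (*vurarom*, *jejon*); -ha when the stem ends in a non-nasal consonant (*hub*, *jedoj*, *vibenor*, *puhek*).
*nuak* — final consonant /k/ (non-nasal) → -ha → *nuakha*.
*tistan*: final consonant = /n/, a nasal → -va → *tistanva*.

nuakha, tistanva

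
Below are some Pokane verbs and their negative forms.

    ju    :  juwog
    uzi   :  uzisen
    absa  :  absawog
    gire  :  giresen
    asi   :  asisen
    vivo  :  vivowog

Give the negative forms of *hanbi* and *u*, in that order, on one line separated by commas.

hanbisen, uwog

The suffix is conditioned by the last vowel: -sen when the last vowel of the stem is a front vowel (*uzi*, *gire*, *asi*); -wog when the last vowel of the stem is a back vowel (*ju*, *absa*, *vivo*).
Since the last vowel of *hanbi* is /i/ (a front vowel), it takes -sen, giving *hanbisen*.
*u*: last vowel = /u/, a back vowel → -wog → *uwog*.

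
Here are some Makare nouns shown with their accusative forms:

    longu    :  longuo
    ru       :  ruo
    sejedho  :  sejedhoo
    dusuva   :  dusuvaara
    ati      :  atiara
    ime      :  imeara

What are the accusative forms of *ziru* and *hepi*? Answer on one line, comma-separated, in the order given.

ziruo, hepiara

The alternation tracks the last vowel of the stem — -o when the last vowel of the stem is a rounded vowel (*longu*, *ru*, *sejedho*); -ara when the last vowel of the stem is an unrounded vowel (*dusuva*, *ati*, *ime*).
Since the last vowel of *ziru* is /u/ (a rounded vowel), it takes -o, giving *ziruo*.
*hepi*: last vowel = /i/, an unrounded vowel → -ara → *hepiara*.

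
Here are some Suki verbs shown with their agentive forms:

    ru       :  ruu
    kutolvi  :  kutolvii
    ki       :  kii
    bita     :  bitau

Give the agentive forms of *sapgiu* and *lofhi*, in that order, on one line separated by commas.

sapgiuu, lofhii

Looking at the last vowel of each stem: -i when the last vowel of the stem is a front vowel (*kutolvi*, *ki*); -u when the last vowel of the stem is a back vowel (*ru*, *bita*).
*sapgiu*: last vowel = /u/, a back vowel → -u → *sapgiuu*.
Since the last vowel of *lofhi* is /i/ (a front vowel), it takes -i, giving *lofhii*.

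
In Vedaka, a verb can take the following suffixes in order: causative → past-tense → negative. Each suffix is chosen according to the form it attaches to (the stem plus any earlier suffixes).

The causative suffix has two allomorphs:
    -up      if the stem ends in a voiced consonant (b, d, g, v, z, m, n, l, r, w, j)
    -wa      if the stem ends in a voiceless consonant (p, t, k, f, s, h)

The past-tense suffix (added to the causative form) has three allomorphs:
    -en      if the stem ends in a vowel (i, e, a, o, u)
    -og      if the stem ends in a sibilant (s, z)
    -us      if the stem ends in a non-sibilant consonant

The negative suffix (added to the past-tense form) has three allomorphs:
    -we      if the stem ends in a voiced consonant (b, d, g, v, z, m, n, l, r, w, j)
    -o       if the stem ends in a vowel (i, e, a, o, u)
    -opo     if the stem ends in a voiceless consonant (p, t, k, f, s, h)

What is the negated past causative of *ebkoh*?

*ebkoh*: final consonant = /h/, voiceless → -wa → *ebkohwa*.
The final sound of the causative form *ebkohwa* is /a/, which is a vowel, so the past-tense suffix is -en, giving *ebkohwaen*.
The past-tense form *ebkohwaen* — final sound /n/ (a voiced consonant) → -we → *ebkohwaenwe*.

ebkohwaenwe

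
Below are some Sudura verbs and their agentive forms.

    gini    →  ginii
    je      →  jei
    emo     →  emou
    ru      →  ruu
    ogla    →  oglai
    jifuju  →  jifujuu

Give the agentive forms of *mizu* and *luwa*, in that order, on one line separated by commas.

mizuu, luwai

Looking at the last vowel of each stem: -u when the last vowel of the stem is a rounded vowel (*emo*, *ru*, *jifuju*); -i when the last vowel of the stem is an unrounded vowel (*gini*, *je*, *ogla*).
Since the last vowel of *mizu* is /u/ (a rounded vowel), it takes -u, giving *mizuu*.
Since the last vowel of *luwa* is /a/ (an unrounded vowel), it takes -i, giving *luwai*.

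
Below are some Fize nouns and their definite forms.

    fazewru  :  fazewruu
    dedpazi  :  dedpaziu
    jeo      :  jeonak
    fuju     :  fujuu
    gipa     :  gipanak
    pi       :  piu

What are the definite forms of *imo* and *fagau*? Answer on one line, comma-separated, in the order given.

The suffix is conditioned by the last vowel: -u when the last vowel of the stem is a high vowel (*fazewru*, *dedpazi*, *fuju*, *pi*); -nak when the last vowel of the stem is a non-high vowel (*jeo*, *gipa*).
*imo* — last vowel /o/ (a non-high vowel) → -nak → *imonak*.
*fagau* — last vowel /u/ (a high vowel) → -u → *fagauu*.

imonak, fagauu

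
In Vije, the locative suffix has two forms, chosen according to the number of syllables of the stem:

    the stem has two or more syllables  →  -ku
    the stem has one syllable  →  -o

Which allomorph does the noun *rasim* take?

-ku

*rasim* has 2 syllables, so the suffix is -ku.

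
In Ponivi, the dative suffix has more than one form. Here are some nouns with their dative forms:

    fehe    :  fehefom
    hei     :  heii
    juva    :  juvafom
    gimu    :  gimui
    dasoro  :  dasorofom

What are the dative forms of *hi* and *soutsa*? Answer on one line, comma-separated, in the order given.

hii, soutsafom

The suffix is conditioned by the last vowel: -i when the last vowel of the stem is a high vowel (*hei*, *gimu*); -fom when the last vowel of the stem is a non-high vowel (*fehe*, *juva*, *dasoro*).
*hi*: last vowel = /i/, a high vowel → -i → *hii*.
*soutsa*: last vowel = /a/, a non-high vowel → -fom → *soutsafom*.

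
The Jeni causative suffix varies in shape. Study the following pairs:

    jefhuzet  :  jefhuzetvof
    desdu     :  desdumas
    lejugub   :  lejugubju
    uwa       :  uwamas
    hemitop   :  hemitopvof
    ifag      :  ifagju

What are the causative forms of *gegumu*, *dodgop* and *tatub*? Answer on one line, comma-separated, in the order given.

The suffix is conditioned by the final sound: -vof when the stem ends in a voiceless consonant (*jefhuzet*, *hemitop*); -ju when the stem ends in a voiced consonant (*lejugub*, *ifag*); -mas when the stem ends in a vowel (*desdu*, *uwa*).
*gegumu*: final sound = /u/, a vowel → -mas → *gegumumas*.
*dodgop*: final sound = /p/, a voiceless consonant → -vof → *dodgopvof*.
*tatub* — final sound /b/ (a voiced consonant) → -ju → *tatubju*.

gegumumas, dodgopvof, tatubju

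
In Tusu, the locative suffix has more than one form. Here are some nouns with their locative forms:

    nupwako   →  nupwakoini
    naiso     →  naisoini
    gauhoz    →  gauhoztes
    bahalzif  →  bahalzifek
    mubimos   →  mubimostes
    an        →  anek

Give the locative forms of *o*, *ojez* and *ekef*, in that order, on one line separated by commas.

oini, ojeztes, ekefek

The pattern is sibilance of the final sound: -tes when the stem ends in a sibilant (*gauhoz*, *mubimos*); -ek when the stem ends in a non-sibilant consonant (*bahalzif*, *an*); -ini when the stem ends in a vowel (*nupwako*, *naiso*).
The final sound of *o* is /o/, which is a vowel, so the suffix is -ini, giving *oini*.
*ojez* — final sound /z/ (a sibilant) → -tes → *ojeztes*.
*ekef* — final sound /f/ (a non-sibilant consonant) → -ek → *ekefek*.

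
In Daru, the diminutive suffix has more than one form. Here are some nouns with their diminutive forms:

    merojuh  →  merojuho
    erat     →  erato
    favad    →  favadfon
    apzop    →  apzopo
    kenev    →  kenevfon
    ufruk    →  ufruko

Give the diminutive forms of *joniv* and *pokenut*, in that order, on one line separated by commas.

jonivfon, pokenuto

The alternation tracks the final consonant of the stem — -o when the stem ends in a voiceless consonant (*merojuh*, *erat*, *apzop*, *ufruk*); -fon when the stem ends in a voiced consonant (*favad*, *kenev*).
*joniv*: final consonant = /v/, voiced → -fon → *jonivfon*.
The final consonant of *pokenut* is /t/, which is voiceless, so the suffix is -o, giving *pokenuto*.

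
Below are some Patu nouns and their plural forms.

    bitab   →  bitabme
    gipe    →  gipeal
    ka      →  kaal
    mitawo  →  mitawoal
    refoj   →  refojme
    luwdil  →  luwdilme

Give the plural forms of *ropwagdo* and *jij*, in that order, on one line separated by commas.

ropwagdoal, jijme

The alternation tracks the final sound of the stem — -me when the stem ends in a consonant (*bitab*, *refoj*, *luwdil*); -al when the stem ends in a vowel (*gipe*, *ka*, *mitawo*).
*ropwagdo*: final sound = /o/, a vowel → -al → *ropwagdoal*.
The final sound of *jij* is /j/, which is a consonant, so the suffix is -me, giving *jijme*.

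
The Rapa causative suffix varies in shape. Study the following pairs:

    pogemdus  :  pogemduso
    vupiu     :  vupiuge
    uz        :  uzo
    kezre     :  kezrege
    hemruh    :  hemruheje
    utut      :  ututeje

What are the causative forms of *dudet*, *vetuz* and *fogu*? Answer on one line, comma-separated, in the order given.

The suffix is conditioned by the final sound: -o when the stem ends in a sibilant (*pogemdus*, *uz*); -eje when the stem ends in a non-sibilant consonant (*hemruh*, *utut*); -ge when the stem ends in a vowel (*vupiu*, *kezre*).
Since the final sound of *dudet* is /t/ (a non-sibilant consonant), it takes -eje, giving *dudeteje*.
*vetuz*: final sound = /z/, a sibilant → -o → *vetuzo*.
The final sound of *fogu* is /u/, which is a vowel, so the suffix is -ge, giving *foguge*.

dudeteje, vetuzo, foguge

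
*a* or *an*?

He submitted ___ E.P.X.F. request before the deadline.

an

The indefinite article is chosen by the initial *sound* of the following word, not its spelling.
The initialism *E.P.X.F.* is read letter by letter; the first letter, E, is pronounced /iː/, which begins with a vowel sound.
So the article is *an*: He submitted an E.P.X.F. request before the deadline.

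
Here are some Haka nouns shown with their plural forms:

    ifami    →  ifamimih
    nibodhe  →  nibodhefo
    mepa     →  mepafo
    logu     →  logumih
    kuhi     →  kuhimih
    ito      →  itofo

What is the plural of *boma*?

bomafo

The pattern is height harmony: -mih when the last vowel of the stem is a high vowel (*ifami*, *logu*, *kuhi*); -fo when the last vowel of the stem is a non-high vowel (*nibodhe*, *mepa*, *ito*).
*boma*: last vowel = /a/, a non-high vowel → -fo → *bomafo*.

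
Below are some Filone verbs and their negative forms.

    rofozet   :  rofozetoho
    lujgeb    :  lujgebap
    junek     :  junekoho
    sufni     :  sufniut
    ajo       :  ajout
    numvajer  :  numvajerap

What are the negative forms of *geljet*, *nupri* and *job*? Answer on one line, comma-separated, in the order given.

geljetoho, nupriut, jobap

The alternation tracks the final sound of the stem — -oho when the stem ends in a voiceless consonant (*rofozet*, *junek*); -ap when the stem ends in a voiced consonant (*lujgeb*, *numvajer*); -ut when the stem ends in a vowel (*sufni*, *ajo*).
*geljet* — final sound /t/ (a voiceless consonant) → -oho → *geljetoho*.
The final sound of *nupri* is /i/, which is a vowel, so the suffix is -ut, giving *nupriut*.
Since the final sound of *job* is /b/ (a voiced consonant), it takes -ap, giving *jobap*.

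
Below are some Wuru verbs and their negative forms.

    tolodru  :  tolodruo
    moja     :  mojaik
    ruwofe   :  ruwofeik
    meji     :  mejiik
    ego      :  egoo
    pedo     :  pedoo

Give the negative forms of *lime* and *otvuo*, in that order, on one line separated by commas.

The suffix is conditioned by the last vowel: -o when the last vowel of the stem is a rounded vowel (*tolodru*, *ego*, *pedo*); -ik when the last vowel of the stem is an unrounded vowel (*moja*, *ruwofe*, *meji*).
*lime* — last vowel /e/ (an unrounded vowel) → -ik → *limeik*.
*otvuo* — last vowel /o/ (a rounded vowel) → -o → *otvuoo*.

limeik, otvuoo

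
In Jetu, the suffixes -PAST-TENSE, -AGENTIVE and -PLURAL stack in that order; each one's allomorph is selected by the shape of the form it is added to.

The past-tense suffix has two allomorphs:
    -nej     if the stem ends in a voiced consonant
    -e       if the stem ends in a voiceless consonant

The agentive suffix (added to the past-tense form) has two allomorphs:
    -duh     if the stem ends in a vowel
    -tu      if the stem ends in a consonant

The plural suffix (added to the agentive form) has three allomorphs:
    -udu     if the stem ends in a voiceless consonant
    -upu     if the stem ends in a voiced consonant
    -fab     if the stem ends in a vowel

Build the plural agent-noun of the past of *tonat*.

Since the final consonant of *tonat* is /t/ (voiceless), it takes -e, giving *tonate*.
The past-tense form *tonate*: final sound = /e/, a vowel → -duh → *tonateduh*.
The agentive form *tonateduh* — final sound /h/ (a voiceless consonant) → -udu → *tonateduhudu*.

tonateduhudu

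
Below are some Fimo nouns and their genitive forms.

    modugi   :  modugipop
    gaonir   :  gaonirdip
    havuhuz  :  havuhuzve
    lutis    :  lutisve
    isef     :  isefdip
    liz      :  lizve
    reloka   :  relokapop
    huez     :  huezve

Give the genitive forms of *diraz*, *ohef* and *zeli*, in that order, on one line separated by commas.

dirazve, ohefdip, zelipop

Looking at the final sound of each stem: -ve when the stem ends in a sibilant (*havuhuz*, *lutis*, *liz*, *huez*); -dip when the stem ends in a non-sibilant consonant (*gaonir*, *isef*); -pop when the stem ends in a vowel (*modugi*, *reloka*).
Since the final sound of *diraz* is /z/ (a sibilant), it takes -ve, giving *dirazve*.
Since the final sound of *ohef* is /f/ (a non-sibilant consonant), it takes -dip, giving *ohefdip*.
*zeli*: final sound = /i/, a vowel → -pop → *zelipop*.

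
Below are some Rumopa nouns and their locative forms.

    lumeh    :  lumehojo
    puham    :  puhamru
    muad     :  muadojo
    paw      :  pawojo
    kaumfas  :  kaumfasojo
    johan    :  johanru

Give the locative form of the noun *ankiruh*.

ankiruhojo

The pattern is nasality of the final consonant: -ru when the stem ends in a nasal (*puham*, *johan*); -ojo when the stem ends in a non-nasal consonant (*lumeh*, *muad*, *paw*, *kaumfas*).
*ankiruh*: final consonant = /h/, non-nasal → -ojo → *ankiruhojo*.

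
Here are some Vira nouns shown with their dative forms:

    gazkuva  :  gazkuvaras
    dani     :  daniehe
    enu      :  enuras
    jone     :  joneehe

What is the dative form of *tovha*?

The alternation tracks the last vowel of the stem — -ehe when the last vowel of the stem is a front vowel (*dani*, *jone*); -ras when the last vowel of the stem is a back vowel (*gazkuva*, *enu*).
*tovha*: last vowel = /a/, a back vowel → -ras → *tovharas*.

tovharas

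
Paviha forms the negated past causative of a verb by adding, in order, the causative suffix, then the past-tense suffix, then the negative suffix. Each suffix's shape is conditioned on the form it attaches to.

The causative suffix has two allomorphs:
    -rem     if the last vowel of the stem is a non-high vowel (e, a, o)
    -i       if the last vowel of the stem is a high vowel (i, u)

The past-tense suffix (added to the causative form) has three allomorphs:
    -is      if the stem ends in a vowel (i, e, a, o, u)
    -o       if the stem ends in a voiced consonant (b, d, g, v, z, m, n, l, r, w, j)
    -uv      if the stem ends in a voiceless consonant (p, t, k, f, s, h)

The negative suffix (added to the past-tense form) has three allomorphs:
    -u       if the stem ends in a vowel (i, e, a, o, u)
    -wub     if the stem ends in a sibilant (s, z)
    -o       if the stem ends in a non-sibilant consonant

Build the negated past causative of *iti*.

itiiiswub

*iti* — last vowel /i/ (a high vowel) → -i → *itii*.
The causative form *itii*: final sound = /i/, a vowel → -is → *itiiis*.
The final sound of the past-tense form *itiiis* is /s/, which is a sibilant, so the negative suffix is -wub, giving *itiiiswub*.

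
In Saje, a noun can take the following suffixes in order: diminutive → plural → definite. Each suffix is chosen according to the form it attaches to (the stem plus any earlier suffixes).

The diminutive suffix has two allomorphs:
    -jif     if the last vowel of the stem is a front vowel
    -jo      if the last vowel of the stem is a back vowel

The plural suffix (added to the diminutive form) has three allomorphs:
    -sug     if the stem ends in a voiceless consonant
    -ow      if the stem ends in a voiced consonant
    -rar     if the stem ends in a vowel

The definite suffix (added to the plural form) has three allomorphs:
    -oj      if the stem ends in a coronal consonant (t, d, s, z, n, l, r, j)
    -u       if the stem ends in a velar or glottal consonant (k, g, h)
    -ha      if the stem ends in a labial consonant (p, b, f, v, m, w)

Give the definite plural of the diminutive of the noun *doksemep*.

doksemepjifsugu

The last vowel of *doksemep* is /e/, which is a front vowel, so the diminutive suffix is -jif, giving *doksemepjif*.
The final sound of the diminutive form *doksemepjif* is /f/, which is a voiceless consonant, so the plural suffix is -sug, giving *doksemepjifsug*.
The plural form *doksemepjifsug* — final consonant /g/ (velar/glottal) → -u → *doksemepjifsugu*.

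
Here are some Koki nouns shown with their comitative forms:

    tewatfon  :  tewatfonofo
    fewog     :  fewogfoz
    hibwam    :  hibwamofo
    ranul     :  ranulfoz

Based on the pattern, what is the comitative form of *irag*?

iragfoz

The alternation tracks the final consonant of the stem — -ofo when the stem ends in a nasal (*tewatfon*, *hibwam*); -foz when the stem ends in a non-nasal consonant (*fewog*, *ranul*).
The final consonant of *irag* is /g/, which is non-nasal, so the suffix is -foz, giving *iragfoz*.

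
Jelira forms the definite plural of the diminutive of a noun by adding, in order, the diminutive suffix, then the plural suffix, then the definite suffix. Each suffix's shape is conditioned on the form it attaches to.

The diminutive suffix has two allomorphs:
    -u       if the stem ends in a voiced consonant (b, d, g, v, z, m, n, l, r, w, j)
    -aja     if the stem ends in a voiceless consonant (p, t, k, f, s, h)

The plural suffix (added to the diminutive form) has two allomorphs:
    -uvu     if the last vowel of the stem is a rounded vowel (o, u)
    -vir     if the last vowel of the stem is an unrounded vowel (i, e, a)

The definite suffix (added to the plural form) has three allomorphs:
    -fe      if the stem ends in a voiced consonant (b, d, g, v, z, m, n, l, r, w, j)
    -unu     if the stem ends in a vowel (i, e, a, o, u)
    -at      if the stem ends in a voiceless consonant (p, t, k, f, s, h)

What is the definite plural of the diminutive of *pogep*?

*pogep*: final consonant = /p/, voiceless → -aja → *pogepaja*.
The last vowel of the diminutive form *pogepaja* is /a/, which is an unrounded vowel, so the plural suffix is -vir, giving *pogepajavir*.
The plural form *pogepajavir* — final sound /r/ (a voiced consonant) → -fe → *pogepajavirfe*.

pogepajavirfe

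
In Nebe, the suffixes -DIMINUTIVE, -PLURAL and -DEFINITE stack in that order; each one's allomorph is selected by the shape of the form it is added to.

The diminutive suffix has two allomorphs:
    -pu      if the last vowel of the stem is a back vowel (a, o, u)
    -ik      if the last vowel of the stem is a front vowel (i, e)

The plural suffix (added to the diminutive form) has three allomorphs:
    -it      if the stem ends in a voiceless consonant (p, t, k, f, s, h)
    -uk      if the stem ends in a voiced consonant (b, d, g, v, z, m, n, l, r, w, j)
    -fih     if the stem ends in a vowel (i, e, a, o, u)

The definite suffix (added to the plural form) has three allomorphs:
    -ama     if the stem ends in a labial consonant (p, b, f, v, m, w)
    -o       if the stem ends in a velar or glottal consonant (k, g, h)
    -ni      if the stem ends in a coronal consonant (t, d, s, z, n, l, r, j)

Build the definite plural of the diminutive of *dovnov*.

*dovnov*: last vowel = /o/, a back vowel → -pu → *dovnovpu*.
The diminutive form *dovnovpu*: final sound = /u/, a vowel → -fih → *dovnovpufih*.
Since the final consonant of the plural form *dovnovpufih* is /h/ (velar/glottal), it takes -o, giving *dovnovpufiho*.

dovnovpufiho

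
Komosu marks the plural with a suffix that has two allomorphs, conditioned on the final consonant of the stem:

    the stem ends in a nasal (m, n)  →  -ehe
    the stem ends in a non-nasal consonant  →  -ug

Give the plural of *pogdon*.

*pogdon*: final consonant = /n/, a nasal → -ehe → *pogdonehe*.

pogdonehe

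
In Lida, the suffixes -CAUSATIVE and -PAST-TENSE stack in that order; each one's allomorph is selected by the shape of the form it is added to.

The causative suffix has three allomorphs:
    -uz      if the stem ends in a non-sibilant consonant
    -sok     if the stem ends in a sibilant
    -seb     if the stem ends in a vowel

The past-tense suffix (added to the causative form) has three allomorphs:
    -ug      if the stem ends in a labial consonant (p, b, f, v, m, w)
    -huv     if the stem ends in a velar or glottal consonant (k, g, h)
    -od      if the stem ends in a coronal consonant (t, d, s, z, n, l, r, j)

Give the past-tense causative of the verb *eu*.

eusebug

Since the final sound of *eu* is /u/ (a vowel), it takes -seb, giving *euseb*.
The causative form *euseb*: final consonant = /b/, labial → -ug → *eusebug*.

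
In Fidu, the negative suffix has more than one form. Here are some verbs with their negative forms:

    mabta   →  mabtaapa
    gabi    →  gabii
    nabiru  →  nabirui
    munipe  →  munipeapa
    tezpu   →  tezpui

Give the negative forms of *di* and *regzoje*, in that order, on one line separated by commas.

dii, regzojeapa

Looking at the last vowel of each stem: -i when the last vowel of the stem is a high vowel (*gabi*, *nabiru*, *tezpu*); -apa when the last vowel of the stem is a non-high vowel (*mabta*, *munipe*).
*di* — last vowel /i/ (a high vowel) → -i → *dii*.
The last vowel of *regzoje* is /e/, which is a non-high vowel, so the suffix is -apa, giving *regzojeapa*.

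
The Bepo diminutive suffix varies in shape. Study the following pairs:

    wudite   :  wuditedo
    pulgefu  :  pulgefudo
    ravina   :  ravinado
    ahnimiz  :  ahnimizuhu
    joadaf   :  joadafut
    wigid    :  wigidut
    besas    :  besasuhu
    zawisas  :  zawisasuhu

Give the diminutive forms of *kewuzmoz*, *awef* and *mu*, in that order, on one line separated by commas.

The alternation tracks the final sound of the stem — -uhu when the stem ends in a sibilant (*ahnimiz*, *besas*, *zawisas*); -ut when the stem ends in a non-sibilant consonant (*joadaf*, *wigid*); -do when the stem ends in a vowel (*wudite*, *pulgefu*, *ravina*).
*kewuzmoz*: final sound = /z/, a sibilant → -uhu → *kewuzmozuhu*.
The final sound of *awef* is /f/, which is a non-sibilant consonant, so the suffix is -ut, giving *awefut*.
The final sound of *mu* is /u/, which is a vowel, so the suffix is -do, giving *mudo*.

kewuzmozuhu, awefut, mudo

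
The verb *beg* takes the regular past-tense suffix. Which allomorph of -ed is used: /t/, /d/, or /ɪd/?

The stem *beg* ends in a voiced sound other than /d/.
The -ed suffix is realized as /ɪd/ after /t, d/; as /t/ after other voiceless consonants; and as /d/ after other voiced sounds.
So -ed on *beg* is pronounced /d/.

/d/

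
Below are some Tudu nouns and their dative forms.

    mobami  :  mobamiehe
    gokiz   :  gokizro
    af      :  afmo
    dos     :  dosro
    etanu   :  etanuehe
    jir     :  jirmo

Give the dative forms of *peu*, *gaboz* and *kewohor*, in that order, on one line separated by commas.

peuehe, gabozro, kewohormo

The pattern is sibilance of the final sound: -ro when the stem ends in a sibilant (*gokiz*, *dos*); -mo when the stem ends in a non-sibilant consonant (*af*, *jir*); -ehe when the stem ends in a vowel (*mobami*, *etanu*).
Since the final sound of *peu* is /u/ (a vowel), it takes -ehe, giving *peuehe*.
*gaboz*: final sound = /z/, a sibilant → -ro → *gabozro*.
*kewohor*: final sound = /r/, a non-sibilant consonant → -mo → *kewohormo*.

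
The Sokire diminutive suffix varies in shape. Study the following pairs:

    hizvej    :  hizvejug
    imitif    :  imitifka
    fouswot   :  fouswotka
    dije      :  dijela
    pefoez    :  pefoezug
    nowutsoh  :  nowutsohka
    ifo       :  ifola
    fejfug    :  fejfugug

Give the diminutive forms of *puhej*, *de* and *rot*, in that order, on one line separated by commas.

puhejug, dela, rotka

Looking at the final sound of each stem: -ka when the stem ends in a voiceless consonant (*imitif*, *fouswot*, *nowutsoh*); -ug when the stem ends in a voiced consonant (*hizvej*, *pefoez*, *fejfug*); -la when the stem ends in a vowel (*dije*, *ifo*).
The final sound of *puhej* is /j/, which is a voiced consonant, so the suffix is -ug, giving *puhejug*.
Since the final sound of *de* is /e/ (a vowel), it takes -la, giving *dela*.
*rot*: final sound = /t/, a voiceless consonant → -ka → *rotka*.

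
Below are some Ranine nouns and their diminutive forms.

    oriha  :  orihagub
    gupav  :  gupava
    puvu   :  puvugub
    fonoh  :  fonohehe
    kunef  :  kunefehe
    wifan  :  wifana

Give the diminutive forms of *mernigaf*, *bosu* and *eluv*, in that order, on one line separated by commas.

mernigafehe, bosugub, eluva

The pattern is voicing of the final sound: -ehe when the stem ends in a voiceless consonant (*fonoh*, *kunef*); -a when the stem ends in a voiced consonant (*gupav*, *wifan*); -gub when the stem ends in a vowel (*oriha*, *puvu*).
*mernigaf*: final sound = /f/, a voiceless consonant → -ehe → *mernigafehe*.
*bosu* — final sound /u/ (a vowel) → -gub → *bosugub*.
*eluv*: final sound = /v/, a voiced consonant → -a → *eluva*.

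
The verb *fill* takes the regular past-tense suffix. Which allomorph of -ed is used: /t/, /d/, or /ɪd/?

The stem *fill* ends in a voiced sound other than /d/.
The -ed suffix is realized as /ɪd/ after /t, d/; as /t/ after other voiceless consonants; and as /d/ after other voiced sounds.
So -ed on *fill* is pronounced /d/.

/d/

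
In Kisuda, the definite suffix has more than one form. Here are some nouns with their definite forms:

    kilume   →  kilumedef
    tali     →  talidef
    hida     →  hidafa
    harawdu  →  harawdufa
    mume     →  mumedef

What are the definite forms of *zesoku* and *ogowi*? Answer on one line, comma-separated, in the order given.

The suffix is conditioned by the last vowel: -def when the last vowel of the stem is a front vowel (*kilume*, *tali*, *mume*); -fa when the last vowel of the stem is a back vowel (*hida*, *harawdu*).
*zesoku* — last vowel /u/ (a back vowel) → -fa → *zesokufa*.
The last vowel of *ogowi* is /i/, which is a front vowel, so the suffix is -def, giving *ogowidef*.

zesokufa, ogowidef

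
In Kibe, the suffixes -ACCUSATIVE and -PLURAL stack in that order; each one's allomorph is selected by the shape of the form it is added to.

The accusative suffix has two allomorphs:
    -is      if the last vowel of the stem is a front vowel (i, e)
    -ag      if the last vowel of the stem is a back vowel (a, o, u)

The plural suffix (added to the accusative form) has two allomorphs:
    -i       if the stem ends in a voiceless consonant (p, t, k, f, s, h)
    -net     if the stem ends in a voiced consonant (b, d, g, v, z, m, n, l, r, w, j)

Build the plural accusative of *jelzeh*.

*jelzeh*: last vowel = /e/, a front vowel → -is → *jelzehis*.
The final consonant of the accusative form *jelzehis* is /s/, which is voiceless, so the plural suffix is -i, giving *jelzehisi*.

jelzehisi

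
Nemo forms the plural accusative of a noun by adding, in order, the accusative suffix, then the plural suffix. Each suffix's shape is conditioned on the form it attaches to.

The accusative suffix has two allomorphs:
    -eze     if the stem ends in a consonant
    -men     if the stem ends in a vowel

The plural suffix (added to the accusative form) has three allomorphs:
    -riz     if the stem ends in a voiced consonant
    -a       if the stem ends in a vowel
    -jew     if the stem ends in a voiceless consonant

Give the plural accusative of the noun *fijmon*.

fijmonezea

*fijmon* — final sound /n/ (a consonant) → -eze → *fijmoneze*.
The accusative form *fijmoneze* — final sound /e/ (a vowel) → -a → *fijmonezea*.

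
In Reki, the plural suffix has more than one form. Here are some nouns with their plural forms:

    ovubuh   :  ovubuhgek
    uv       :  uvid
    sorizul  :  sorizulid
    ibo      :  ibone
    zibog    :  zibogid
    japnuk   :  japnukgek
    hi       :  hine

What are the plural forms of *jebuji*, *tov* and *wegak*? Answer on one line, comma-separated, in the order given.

The alternation tracks the final sound of the stem — -gek when the stem ends in a voiceless consonant (*ovubuh*, *japnuk*); -id when the stem ends in a voiced consonant (*uv*, *sorizul*, *zibog*); -ne when the stem ends in a vowel (*ibo*, *hi*).
Since the final sound of *jebuji* is /i/ (a vowel), it takes -ne, giving *jebujine*.
Since the final sound of *tov* is /v/ (a voiced consonant), it takes -id, giving *tovid*.
*wegak* — final sound /k/ (a voiceless consonant) → -gek → *wegakgek*.

jebujine, tovid, wegakgek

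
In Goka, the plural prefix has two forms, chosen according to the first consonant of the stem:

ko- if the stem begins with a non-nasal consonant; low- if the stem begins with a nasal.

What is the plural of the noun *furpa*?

*furpa* — first consonant /f/ (non-nasal) → ko- → *kofurpa*.

kofurpa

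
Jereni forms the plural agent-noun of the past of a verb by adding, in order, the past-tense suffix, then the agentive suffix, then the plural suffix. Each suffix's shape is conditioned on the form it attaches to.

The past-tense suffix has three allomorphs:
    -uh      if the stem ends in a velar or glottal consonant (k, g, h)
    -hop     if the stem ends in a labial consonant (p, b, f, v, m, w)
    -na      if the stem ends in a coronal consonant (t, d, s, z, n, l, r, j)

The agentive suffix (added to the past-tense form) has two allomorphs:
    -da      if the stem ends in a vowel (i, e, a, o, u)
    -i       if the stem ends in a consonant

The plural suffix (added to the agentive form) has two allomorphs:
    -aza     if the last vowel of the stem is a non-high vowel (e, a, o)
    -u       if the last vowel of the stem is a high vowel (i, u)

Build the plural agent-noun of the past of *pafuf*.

pafufhopiu

*pafuf*: final consonant = /f/, labial → -hop → *pafufhop*.
The past-tense form *pafufhop*: final sound = /p/, a consonant → -i → *pafufhopi*.
Since the last vowel of the agentive form *pafufhopi* is /i/ (a high vowel), it takes -u, giving *pafufhopiu*.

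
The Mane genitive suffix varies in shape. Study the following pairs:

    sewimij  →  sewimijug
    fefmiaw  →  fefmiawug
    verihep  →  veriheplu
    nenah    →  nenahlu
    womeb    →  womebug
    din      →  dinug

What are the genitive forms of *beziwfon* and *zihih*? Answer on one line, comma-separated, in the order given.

beziwfonug, zihihlu

The suffix is conditioned by the final consonant: -lu when the stem ends in a voiceless consonant (*verihep*, *nenah*); -ug when the stem ends in a voiced consonant (*sewimij*, *fefmiaw*, *womeb*, *din*).
*beziwfon* — final consonant /n/ (voiced) → -ug → *beziwfonug*.
The final consonant of *zihih* is /h/, which is voiceless, so the suffix is -lu, giving *zihihlu*.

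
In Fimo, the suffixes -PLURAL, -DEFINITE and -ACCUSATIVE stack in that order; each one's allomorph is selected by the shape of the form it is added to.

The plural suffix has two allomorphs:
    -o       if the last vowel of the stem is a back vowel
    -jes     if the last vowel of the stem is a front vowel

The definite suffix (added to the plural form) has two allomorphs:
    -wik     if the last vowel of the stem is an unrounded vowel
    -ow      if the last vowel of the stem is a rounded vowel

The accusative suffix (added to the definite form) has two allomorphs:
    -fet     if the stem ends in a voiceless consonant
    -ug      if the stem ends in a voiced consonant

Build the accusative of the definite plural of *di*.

*di* — last vowel /i/ (a front vowel) → -jes → *dijes*.
The plural form *dijes*: last vowel = /e/, an unrounded vowel → -wik → *dijeswik*.
The final consonant of the definite form *dijeswik* is /k/, which is voiceless, so the accusative suffix is -fet, giving *dijeswikfet*.

dijeswikfet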